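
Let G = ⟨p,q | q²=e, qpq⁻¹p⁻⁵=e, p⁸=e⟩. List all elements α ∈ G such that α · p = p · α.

⟨p⟩ ⊆ C_G(p) since powers of p commute with p; so |C_G(p)| ≥ |⟨p⟩| = 8.
By orbit–stabilizer, |C_G(p)| = |G| / |conj. class of p| = 16 / 2 = 8.
The 8 elements commuting with p are {e, p, p², p³, p⁴, p⁵, p⁶, p⁷}.

Answer: {e, p, p², p³, p⁴, p⁵, p⁶, p⁷}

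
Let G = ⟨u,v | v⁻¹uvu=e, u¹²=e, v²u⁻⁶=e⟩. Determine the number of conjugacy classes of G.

The conjugacy classes (representative and size) are:
  [e] (size 1), [u¹¹] (size 2), [u²] (size 2), [u⁹] (size 2), [u⁴] (size 2), [u⁵] (size 2), [u⁶] (size 1), [u²v] (size 6), [uv] (size 6).
Class equation: 1 + 2 + 2 + 2 + 2 + 2 + 1 + 6 + 6 = 24 = |G|. So G has 9 conjugacy classes.

Answer: 9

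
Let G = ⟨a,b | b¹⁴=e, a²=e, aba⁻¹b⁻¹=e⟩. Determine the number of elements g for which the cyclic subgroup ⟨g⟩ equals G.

⟨g⟩ = G would require ord(g) = |G| = 28, but the maximum element order in G is 14 < 28. So G is not cyclic and no single element generates it: the count is 0.

Answer: 0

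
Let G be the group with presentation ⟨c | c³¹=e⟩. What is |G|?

G is generated by a single element, so G is cyclic. The relator gives c³¹ = e and no smaller power is forced to be e, so the 31 powers {c, e, c², c³, c⁴, c⁵, c⁶, c⁷, c⁸, c⁹, c²², c²³, c²¹, c²⁰, c²⁴, c²⁵, c²⁶, c²⁷, c²⁸, c²⁹, c³⁰, c¹², c¹³, c¹¹, c¹⁰, c¹⁴, c¹⁵, c¹⁶, c¹⁷, c¹⁸, c¹⁹} are distinct. Hence |G| = 31.

Answer: 31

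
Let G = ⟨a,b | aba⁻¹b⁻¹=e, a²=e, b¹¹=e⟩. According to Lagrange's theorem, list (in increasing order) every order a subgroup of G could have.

|G| = 22 = 2 · 11. By Lagrange's theorem the order of any subgroup divides 22; the divisors of 22 are 1, 2, 11, 22.

Answer: 1, 2, 11, 22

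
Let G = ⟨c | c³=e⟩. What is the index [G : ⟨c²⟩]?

First find ord(c²) by computing successive powers:
  (c²)¹ = c², (c²)² = c, (c²)³ = e.
So |⟨c²⟩| = ord(c²) = 3. With |G| = 3, by Lagrange [G : ⟨c²⟩] = 3/3 = 1.

Answer: 1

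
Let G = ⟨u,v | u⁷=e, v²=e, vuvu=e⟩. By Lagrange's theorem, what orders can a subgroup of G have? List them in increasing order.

|G| = 14 = 2 · 7. By Lagrange's theorem the order of any subgroup divides 14; the divisors of 14 are 1, 2, 7, 14.

Answer: 1, 2, 7, 14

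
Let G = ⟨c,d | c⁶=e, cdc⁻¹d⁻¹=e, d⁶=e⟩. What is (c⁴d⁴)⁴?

Compute successive powers of (c⁴d⁴), reducing at each step:
  (c⁴d⁴)²: (c⁴d⁴) · c⁴ = c²d⁴;   (c²d⁴) · d⁴ = c²d²
  (c⁴d⁴)³: (c²d²) · c⁴ = d²;   (d²) · d⁴ = e
  (c⁴d⁴)⁴: e · c⁴ = c⁴;   (c⁴) · d⁴ = c⁴d⁴

Answer: c⁴d⁴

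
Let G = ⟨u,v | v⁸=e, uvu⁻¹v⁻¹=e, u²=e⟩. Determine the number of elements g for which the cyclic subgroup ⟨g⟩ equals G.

⟨g⟩ = G would require ord(g) = |G| = 16, but the maximum element order in G is 8 < 16. So G is not cyclic and no single element generates it: the count is 0.

Answer: 0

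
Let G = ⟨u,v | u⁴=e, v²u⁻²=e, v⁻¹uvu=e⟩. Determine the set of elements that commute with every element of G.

An element z ∈ Z(G) iff z commutes with every generator.
For example u² is central: (u²)·u = u³ = u·(u²); (u²)·v = v⁻¹ = v·(u²).
Whereas u ∉ Z(G) since u·v = uv ≠ uv⁻¹ = v·u.
Checking each of the 8 elements this way gives Z(G) = {e, u²}, of order 2.

Answer: {e, u²}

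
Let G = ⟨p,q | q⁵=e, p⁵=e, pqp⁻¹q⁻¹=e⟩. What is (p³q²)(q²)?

Compute (p³q²) · (q²) by multiplying left to right and reducing via the relations at each step:
  (p³q²) · q² = p³q⁴

Answer: p³q⁴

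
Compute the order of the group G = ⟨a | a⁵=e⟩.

G is generated by a single element, so G is cyclic. The relator gives a⁵ = e and no smaller power is forced to be e, so the 5 powers {a, e, a², a³, a⁴} are distinct. Hence |G| = 5.

Answer: 5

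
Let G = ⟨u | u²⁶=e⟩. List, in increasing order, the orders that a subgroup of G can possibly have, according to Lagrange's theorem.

|G| = 26 = 2 · 13. By Lagrange's theorem the order of any subgroup divides 26; the divisors of 26 are 1, 2, 13, 26.

Answer: 1, 2, 13, 26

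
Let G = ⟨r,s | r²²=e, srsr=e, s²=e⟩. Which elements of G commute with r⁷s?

⟨r⁷s⟩ ⊆ C_G(r⁷s) since powers of r⁷s commute with r⁷s; so |C_G(r⁷s)| ≥ |⟨r⁷s⟩| = 2.
By orbit–stabilizer, |C_G(r⁷s)| = |G| / |conj. class of r⁷s| = 44 / 11 = 4.
The 4 elements commuting with r⁷s are {e, r¹¹, r⁷s, r¹⁸s}.

Answer: {e, r¹¹, r⁷s, r¹⁸s}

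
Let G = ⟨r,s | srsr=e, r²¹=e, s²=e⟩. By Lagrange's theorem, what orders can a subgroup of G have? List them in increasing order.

|G| = 42 = 2 · 3 · 7. By Lagrange's theorem the order of any subgroup divides 42; the divisors of 42 are 1, 2, 3, 6, 7, 14, 21, 42.

Answer: 1, 2, 3, 6, 7, 14, 21, 42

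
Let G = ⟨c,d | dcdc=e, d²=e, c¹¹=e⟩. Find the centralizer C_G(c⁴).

⟨c⁴⟩ ⊆ C_G(c⁴) since powers of c⁴ commute with c⁴; so |C_G(c⁴)| ≥ |⟨c⁴⟩| = 11.
By orbit–stabilizer, |C_G(c⁴)| = |G| / |conj. class of c⁴| = 22 / 2 = 11.
The 11 elements commuting with c⁴ are {e, c, c², c³, c⁴, c⁵, c⁶, c⁷, c⁸, c⁹, c¹⁰}.

Answer: {e, c, c², c³, c⁴, c⁵, c⁶, c⁷, c⁸, c⁹, c¹⁰}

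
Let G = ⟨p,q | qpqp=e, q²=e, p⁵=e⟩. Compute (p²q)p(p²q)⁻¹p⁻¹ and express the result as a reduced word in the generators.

[(p²q), p] = (p²q)·p·(p²q)⁻¹·p⁻¹.
  (p²q) · p = pq
  (pq) · (p²q) = p⁴
  (p⁴) · (p⁴) = p³

Answer: p³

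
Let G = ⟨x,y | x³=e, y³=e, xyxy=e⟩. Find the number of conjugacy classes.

The conjugacy classes (representative and size) are:
  [e] (size 1), [yx²] (size 4), [y²x] (size 4), [x²y²] (size 3).
Class equation: 1 + 4 + 4 + 3 = 12 = |G|. So G has 4 conjugacy classes.

Answer: 4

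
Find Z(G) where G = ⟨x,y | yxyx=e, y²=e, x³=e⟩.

An element z ∈ Z(G) iff z commutes with every generator.
For example e is central: e·x = x = x·e; e·y = y = y·e.
Whereas x ∉ Z(G) since x·y = xy ≠ x²y = y·x.
Checking each of the 6 elements this way gives Z(G) = {e}, of order 1.

Answer: {e}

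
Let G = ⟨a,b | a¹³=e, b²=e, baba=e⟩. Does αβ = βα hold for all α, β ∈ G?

a·b = ab but b·a = a¹²b, so a·b ≠ b·a and G is not abelian.

Answer: No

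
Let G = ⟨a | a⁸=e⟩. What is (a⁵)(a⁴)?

Compute (a⁵) · (a⁴) by multiplying left to right and reducing via the relations at each step:
  (a⁵) · a⁴ = a

Answer: a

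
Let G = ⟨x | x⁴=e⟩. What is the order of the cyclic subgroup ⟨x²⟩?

|⟨x²⟩| equals the order of x². Compute successive powers until reaching e:
  (x²)¹ = x², (x²)² = e.
The smallest positive k with (x²)ᵏ = e is 2, so |⟨x²⟩| = 2.

Answer: 2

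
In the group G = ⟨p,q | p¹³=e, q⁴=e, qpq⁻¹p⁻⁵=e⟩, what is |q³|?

Compute successive powers until reaching e:
  (q³)¹ = q³, (q³)² = q², (q³)³ = q, (q³)⁴ = e.
The smallest positive k with (q³)ᵏ = e is 4.

Answer: 4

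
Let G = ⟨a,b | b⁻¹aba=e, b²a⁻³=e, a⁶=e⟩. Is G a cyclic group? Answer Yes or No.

Every cyclic group is abelian. But a·b = ab while b·a = a²b⁻¹, so a·b ≠ b·a and G is not abelian. Hence G is not cyclic.

Answer: No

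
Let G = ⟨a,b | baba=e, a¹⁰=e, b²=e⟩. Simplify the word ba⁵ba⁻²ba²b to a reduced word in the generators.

Multiply left to right, reducing at each step:
  b · a⁵ = a⁵b
  (a⁵b) · b = a⁵
  (a⁵) · a⁻² = a³
  (a³) · b = a³b
  (a³b) · a² = ab
  (ab) · b = a

Answer: a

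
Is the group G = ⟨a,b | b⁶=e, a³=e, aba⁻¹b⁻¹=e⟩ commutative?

Each pair of generators commutes: a·b = ab = b·a. Since the generators pairwise commute, every element of G commutes with every other, so G is abelian.

Answer: Yes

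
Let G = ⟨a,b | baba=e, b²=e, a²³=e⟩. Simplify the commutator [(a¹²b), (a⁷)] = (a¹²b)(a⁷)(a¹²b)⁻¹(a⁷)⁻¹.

[(a¹²b), (a⁷)] = (a¹²b)·(a⁷)·(a¹²b)⁻¹·(a⁷)⁻¹.
  (a¹²b) · (a⁷) = a⁵b
  (a⁵b) · (a¹²b) = a¹⁶
  (a¹⁶) · (a¹⁶) = a⁹

Answer: a⁹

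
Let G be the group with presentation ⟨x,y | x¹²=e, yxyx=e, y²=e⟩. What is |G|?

Enumerate words in the generators, reducing via the relations: the distinct elements are
  {e, x, y, xy, x², x³, x⁴, x⁵, x⁶, x⁷, x⁸, x⁹, x²y, x³y, x¹¹, x¹⁰, x⁴y, x⁵y, x⁶y, x⁷y, x⁸y, x⁹y, x¹¹y, x¹⁰y}.
No further products give new elements, so |G| = 24.

Answer: 24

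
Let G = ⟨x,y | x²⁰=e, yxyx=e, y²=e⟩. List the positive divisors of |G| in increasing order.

|G| = 40 = 2³ · 5. By Lagrange's theorem the order of any subgroup divides 40; the divisors of 40 are 1, 2, 4, 5, 8, 10, 20, 40.

Answer: 1, 2, 4, 5, 8, 10, 20, 40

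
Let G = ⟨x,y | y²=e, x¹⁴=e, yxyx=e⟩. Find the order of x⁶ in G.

Compute successive powers until reaching e:
  (x⁶)¹ = x⁶, (x⁶)² = x¹², (x⁶)³ = x⁴, (x⁶)⁴ = x¹⁰, (x⁶)⁵ = x², (x⁶)⁶ = x⁸, (x⁶)⁷ = e.
The smallest positive k with (x⁶)ᵏ = e is 7.

Answer: 7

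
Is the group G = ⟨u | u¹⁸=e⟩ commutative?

G has a single generator, so G is cyclic and hence abelian.

Answer: Yes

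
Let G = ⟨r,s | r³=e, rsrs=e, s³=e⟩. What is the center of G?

An element z ∈ Z(G) iff z commutes with every generator.
For example e is central: e·r = r = r·e; e·s = s = s·e.
Whereas r ∉ Z(G) since r·s = rs ≠ r²s² = s·r.
Checking each of the 12 elements this way gives Z(G) = {e}, of order 1.

Answer: {e}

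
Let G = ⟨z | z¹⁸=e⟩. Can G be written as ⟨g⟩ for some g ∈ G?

|G| = 18. The element z has order 18 (its powers give 18 distinct elements), so ⟨z⟩ = G and G is cyclic.

Answer: Yes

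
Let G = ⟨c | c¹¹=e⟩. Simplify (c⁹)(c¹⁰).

Compute (c⁹) · (c¹⁰) by multiplying left to right and reducing via the relations at each step:
  (c⁹) · c¹⁰ = c⁸

Answer: c⁸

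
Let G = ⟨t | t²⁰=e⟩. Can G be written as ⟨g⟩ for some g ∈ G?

|G| = 20. The element t has order 20 (its powers give 20 distinct elements), so ⟨t⟩ = G and G is cyclic.

Answer: Yes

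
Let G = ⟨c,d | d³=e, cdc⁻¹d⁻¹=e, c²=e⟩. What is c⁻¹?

The order of c is 2 (smallest k with cᵏ = e), so c⁻¹ = c¹ = c.
Check: c · c → c · c = e, giving e as required.

Answer: c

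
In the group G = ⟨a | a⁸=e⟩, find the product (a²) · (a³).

Compute (a²) · (a³) by multiplying left to right and reducing via the relations at each step:
  (a²) · a³ = a⁵

Answer: a⁵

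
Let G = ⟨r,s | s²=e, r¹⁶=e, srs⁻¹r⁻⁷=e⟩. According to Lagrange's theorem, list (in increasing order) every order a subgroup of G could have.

|G| = 32 = 2⁵. By Lagrange's theorem the order of any subgroup divides 32; the divisors of 32 are 1, 2, 4, 8, 16, 32.

Answer: 1, 2, 4, 8, 16, 32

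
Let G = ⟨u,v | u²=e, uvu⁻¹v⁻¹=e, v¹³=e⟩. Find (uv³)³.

Compute successive powers of (uv³), reducing at each step:
  (uv³)²: (uv³) · u = v³;   (v³) · v³ = v⁶
  (uv³)³: (v⁶) · u = uv⁶;   (uv⁶) · v³ = uv⁹

Answer: uv⁹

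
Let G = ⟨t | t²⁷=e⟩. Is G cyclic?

|G| = 27. The element t has order 27 (its powers give 27 distinct elements), so ⟨t⟩ = G and G is cyclic.

Answer: Yes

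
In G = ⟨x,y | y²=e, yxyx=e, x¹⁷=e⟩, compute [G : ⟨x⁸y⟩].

First find ord(x⁸y) by computing successive powers:
  (x⁸y)¹ = x⁸y, (x⁸y)² = e.
So |⟨x⁸y⟩| = ord(x⁸y) = 2. With |G| = 34, by Lagrange [G : ⟨x⁸y⟩] = 34/2 = 17.

Answer: 17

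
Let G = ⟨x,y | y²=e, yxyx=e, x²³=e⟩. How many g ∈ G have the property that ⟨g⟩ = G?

⟨g⟩ = G would require ord(g) = |G| = 46, but the maximum element order in G is 23 < 46. So G is not cyclic and no single element generates it: the count is 0.

Answer: 0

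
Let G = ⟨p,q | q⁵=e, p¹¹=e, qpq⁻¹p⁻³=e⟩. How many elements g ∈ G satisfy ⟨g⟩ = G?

⟨g⟩ = G would require ord(g) = |G| = 55, but the maximum element order in G is 11 < 55. So G is not cyclic and no single element generates it: the count is 0.

Answer: 0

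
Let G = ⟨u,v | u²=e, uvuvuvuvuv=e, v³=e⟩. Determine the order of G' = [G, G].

G' = [G, G] is generated by all commutators. The generator-pair commutators are: [u, v] = uvuv².
The subgroup they normally generate is {e, u, v, v², uv, uvu, uvuv, uvuvu, v²uv²u, v²uv², v²u, uv², vu, vuv, vuvu, uv²uv²u, uv²uv², uv²u, v²uv, v²uvu, v²uvuv, vuv²uv², vuv²u, vuv², uvuv², uv²uv, uv²uvu, uv²uvuv, uvuv²uv², uvuv²u, v²uv²uv, uvuv²uv, uvuv²uvu, uvuv²uvuv, v²uv²uvuv², v²uv²uvu, v²uv²uvuv, v²uvuv²uv², v²uvuv²u, v²uvuv², vuvuv², vuv²uv, vuv²uvu, vuv²uvuv, vuvuv²uv², vuvuv²u, vuvuv²uv, uv²uvuv²uv², uv²uvuv²u, uv²uvuv², v²uvuv²uv, v²uvuv²uvu, vuv²uvuv²u, vuv²uvuv², uv²uvuv²uv, uv²uvuv²uvu, uvuv²uvuv²u, uvuv²uvuv², uvuv²uvuv²uv, vuv²uvuv²uv}, of order 60.
Check: |G/G'| = 60/60 = 1 is the order of the abelianisation.

Answer: 60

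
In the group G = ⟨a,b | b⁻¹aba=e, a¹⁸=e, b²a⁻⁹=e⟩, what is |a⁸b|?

Compute successive powers until reaching e:
  (a⁸b)¹ = a⁸b, (a⁸b)² = a⁹, (a⁸b)³ = a⁸b⁻¹, (a⁸b)⁴ = e.
The smallest positive k with (a⁸b)ᵏ = e is 4.

Answer: 4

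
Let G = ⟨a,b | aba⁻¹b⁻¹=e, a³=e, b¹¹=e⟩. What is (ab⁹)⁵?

Compute successive powers of (ab⁹), reducing at each step:
  (ab⁹)²: (ab⁹) · a = a²b⁹;   (a²b⁹) · b⁹ = a²b⁷
  (ab⁹)³: (a²b⁷) · a = b⁷;   (b⁷) · b⁹ = b⁵
  (ab⁹)⁴: (b⁵) · a = ab⁵;   (ab⁵) · b⁹ = ab³
  (ab⁹)⁵: (ab³) · a = a²b³;   (a²b³) · b⁹ = a²b

Answer: a²b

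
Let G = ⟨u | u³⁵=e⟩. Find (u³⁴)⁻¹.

The order of (u³⁴) is 35 (smallest k with (u³⁴)ᵏ = e), so (u³⁴)⁻¹ = (u³⁴)³⁴ = u.
Check: (u³⁴) · u → (u³⁴) · u = e, giving e as required.

Answer: u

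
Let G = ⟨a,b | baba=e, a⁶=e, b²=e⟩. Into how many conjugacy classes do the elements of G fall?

The conjugacy classes (representative and size) are:
  [e] (size 1), [a⁵] (size 2), [a⁴] (size 2), [a³] (size 1), [b] (size 3), [a³b] (size 3).
Class equation: 1 + 2 + 2 + 1 + 3 + 3 = 12 = |G|. So G has 6 conjugacy classes.

Answer: 6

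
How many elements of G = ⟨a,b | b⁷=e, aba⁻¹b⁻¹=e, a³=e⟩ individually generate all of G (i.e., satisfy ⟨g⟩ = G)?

G is cyclic of order 21. An element generates G iff its order is 21, and a cyclic group of order 21 has exactly φ(21) = 12 such elements.

Answer: 12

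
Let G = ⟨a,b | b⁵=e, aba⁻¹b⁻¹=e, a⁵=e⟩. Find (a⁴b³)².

Compute successive powers of (a⁴b³), reducing at each step:
  (a⁴b³)²: (a⁴b³) · a⁴ = a³b³;   (a³b³) · b³ = a³b

Answer: a³b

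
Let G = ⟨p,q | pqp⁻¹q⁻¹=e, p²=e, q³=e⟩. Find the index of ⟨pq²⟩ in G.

First find ord(pq²) by computing successive powers:
  (pq²)¹ = pq², (pq²)² = q, (pq²)³ = p, (pq²)⁴ = q², (pq²)⁵ = pq, (pq²)⁶ = e.
So |⟨pq²⟩| = ord(pq²) = 6. With |G| = 6, by Lagrange [G : ⟨pq²⟩] = 6/6 = 1.

Answer: 1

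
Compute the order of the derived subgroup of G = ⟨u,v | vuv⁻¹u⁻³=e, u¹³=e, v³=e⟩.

G' = [G, G] is generated by all commutators. The generator-pair commutators are: [u, v] = u¹¹.
The subgroup they normally generate is {e, u, u², u³, u⁴, u⁵, u⁶, u⁷, u⁸, u⁹, u¹⁰, u¹¹, u¹²}, of order 13.
Check: |G/G'| = 39/13 = 3 is the order of the abelianisation.

Answer: 13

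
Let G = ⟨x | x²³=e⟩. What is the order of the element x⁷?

Compute successive powers until reaching e:
  (x⁷)¹ = x⁷, (x⁷)² = x¹⁴, (x⁷)³ = x²¹, (x⁷)⁴ = x⁵, (x⁷)⁵ = x¹², (x⁷)⁶ = x¹⁹, (x⁷)⁷ = x³, (x⁷)⁸ = x¹⁰, (x⁷)⁹ = x¹⁷, (x⁷)¹⁰ = x, (x⁷)¹¹ = x⁸, (x⁷)¹² = x¹⁵, (x⁷)¹³ = x²², (x⁷)¹⁴ = x⁶, (x⁷)¹⁵ = x¹³, (x⁷)¹⁶ = x²⁰, (x⁷)¹⁷ = x⁴, (x⁷)¹⁸ = x¹¹, (x⁷)¹⁹ = x¹⁸, (x⁷)²⁰ = x², (x⁷)²¹ = x⁹, (x⁷)²² = x¹⁶, (x⁷)²³ = e.
The smallest positive k with (x⁷)ᵏ = e is 23.

Answer: 23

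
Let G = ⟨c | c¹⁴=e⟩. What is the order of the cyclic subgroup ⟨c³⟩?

|⟨c³⟩| equals the order of c³. Compute successive powers until reaching e:
  (c³)¹ = c³, (c³)² = c⁶, (c³)³ = c⁹, (c³)⁴ = c¹², (c³)⁵ = c, (c³)⁶ = c⁴, (c³)⁷ = c⁷, (c³)⁸ = c¹⁰, (c³)⁹ = c¹³, (c³)¹⁰ = c², (c³)¹¹ = c⁵, (c³)¹² = c⁸, (c³)¹³ = c¹¹, (c³)¹⁴ = e.
The smallest positive k with (c³)ᵏ = e is 14, so |⟨c³⟩| = 14.

Answer: 14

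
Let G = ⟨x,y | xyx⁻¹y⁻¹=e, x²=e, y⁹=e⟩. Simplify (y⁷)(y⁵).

Compute (y⁷) · (y⁵) by multiplying left to right and reducing via the relations at each step:
  (y⁷) · y⁵ = y³

Answer: y³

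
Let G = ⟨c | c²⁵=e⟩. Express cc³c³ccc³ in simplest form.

Multiply left to right, reducing at each step:
  c · c³ = c⁴
  (c⁴) · c³ = c⁷
  (c⁷) · c = c⁸
  (c⁸) · c = c⁹
  (c⁹) · c³ = c¹²

Answer: c¹²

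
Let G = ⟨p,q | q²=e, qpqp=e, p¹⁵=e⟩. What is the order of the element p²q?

Compute successive powers until reaching e:
  (p²q)¹ = p²q, (p²q)² = e.
The smallest positive k with (p²q)ᵏ = e is 2.

Answer: 2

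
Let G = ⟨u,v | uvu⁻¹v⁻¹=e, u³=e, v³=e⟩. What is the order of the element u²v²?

Compute successive powers until reaching e:
  (u²v²)¹ = u²v², (u²v²)² = uv, (u²v²)³ = e.
The smallest positive k with (u²v²)ᵏ = e is 3.

Answer: 3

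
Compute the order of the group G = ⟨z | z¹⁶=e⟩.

G is generated by a single element, so G is cyclic. The relator gives z¹⁶ = e and no smaller power is forced to be e, so the 16 powers {e, z, z², z³, z⁴, z⁵, z⁶, z⁷, z⁸, z⁹, z¹², z¹³, z¹¹, z¹⁰, z¹⁴, z¹⁵} are distinct. Hence |G| = 16.

Answer: 16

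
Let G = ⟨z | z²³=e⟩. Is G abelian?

G has a single generator, so G is cyclic and hence abelian.

Answer: Yes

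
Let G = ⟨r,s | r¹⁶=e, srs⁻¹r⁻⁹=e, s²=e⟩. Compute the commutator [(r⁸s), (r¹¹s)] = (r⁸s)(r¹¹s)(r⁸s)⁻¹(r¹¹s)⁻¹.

[(r⁸s), (r¹¹s)] = (r⁸s)·(r¹¹s)·(r⁸s)⁻¹·(r¹¹s)⁻¹.
  (r⁸s) · (r¹¹s) = r¹¹
  (r¹¹) · (r⁸s) = r³s
  (r³s) · (r¹³s) = r⁸

Answer: r⁸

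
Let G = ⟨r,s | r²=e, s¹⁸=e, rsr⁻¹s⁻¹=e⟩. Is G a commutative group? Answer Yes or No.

Each pair of generators commutes: r·s = rs = s·r. Since the generators pairwise commute, every element of G commutes with every other, so G is abelian.

Answer: Yes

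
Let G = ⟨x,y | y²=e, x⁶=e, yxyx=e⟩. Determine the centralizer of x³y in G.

⟨x³y⟩ ⊆ C_G(x³y) since powers of x³y commute with x³y; so |C_G(x³y)| ≥ |⟨x³y⟩| = 2.
By orbit–stabilizer, |C_G(x³y)| = |G| / |conj. class of x³y| = 12 / 3 = 4.
The 4 elements commuting with x³y are {e, x³, y, x³y}.

Answer: {e, x³, y, x³y}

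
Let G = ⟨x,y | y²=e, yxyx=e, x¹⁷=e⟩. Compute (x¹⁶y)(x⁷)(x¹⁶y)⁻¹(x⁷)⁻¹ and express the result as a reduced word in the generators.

[(x¹⁶y), (x⁷)] = (x¹⁶y)·(x⁷)·(x¹⁶y)⁻¹·(x⁷)⁻¹.
  (x¹⁶y) · (x⁷) = x⁹y
  (x⁹y) · (x¹⁶y) = x¹⁰
  (x¹⁰) · (x¹⁰) = x³

Answer: x³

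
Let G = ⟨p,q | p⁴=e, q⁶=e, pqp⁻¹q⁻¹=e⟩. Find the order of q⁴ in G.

Compute successive powers until reaching e:
  (q⁴)¹ = q⁴, (q⁴)² = q², (q⁴)³ = e.
The smallest positive k with (q⁴)ᵏ = e is 3.

Answer: 3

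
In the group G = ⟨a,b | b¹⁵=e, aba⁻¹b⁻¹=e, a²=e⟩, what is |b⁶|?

Compute successive powers until reaching e:
  (b⁶)¹ = b⁶, (b⁶)² = b¹², (b⁶)³ = b³, (b⁶)⁴ = b⁹, (b⁶)⁵ = e.
The smallest positive k with (b⁶)ᵏ = e is 5.

Answer: 5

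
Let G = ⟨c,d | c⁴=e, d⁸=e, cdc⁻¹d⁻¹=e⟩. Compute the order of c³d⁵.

Compute successive powers until reaching e:
  (c³d⁵)¹ = c³d⁵, (c³d⁵)² = c²d², (c³d⁵)³ = cd⁷, (c³d⁵)⁴ = d⁴, (c³d⁵)⁵ = c³d, (c³d⁵)⁶ = c²d⁶, (c³d⁵)⁷ = cd³, (c³d⁵)⁸ = e.
The smallest positive k with (c³d⁵)ᵏ = e is 8.

Answer: 8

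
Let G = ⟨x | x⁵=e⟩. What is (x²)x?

Compute (x²) · x by multiplying left to right and reducing via the relations at each step:
  (x²) · x = x³

Answer: x³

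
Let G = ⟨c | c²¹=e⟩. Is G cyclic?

|G| = 21. The element c has order 21 (its powers give 21 distinct elements), so ⟨c⟩ = G and G is cyclic.

Answer: Yes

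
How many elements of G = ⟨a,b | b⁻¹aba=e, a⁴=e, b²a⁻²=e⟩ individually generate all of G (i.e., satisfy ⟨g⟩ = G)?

⟨g⟩ = G would require ord(g) = |G| = 8, but the maximum element order in G is 4 < 8. So G is not cyclic and no single element generates it: the count is 0.

Answer: 0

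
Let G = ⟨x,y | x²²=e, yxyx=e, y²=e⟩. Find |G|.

Enumerate words in the generators, reducing via the relations: the distinct elements are
  {e, x, y, xy, x², x³, x⁴, x⁵, x⁶, x⁷, x⁸, x⁹, x²y, x²¹, x²⁰, x³y, x¹², x¹³, x¹¹, x¹⁰, x¹⁴, x¹⁵, x¹⁶, x¹⁷, x¹⁸, x¹⁹, x⁴y, x⁵y, x⁶y, x⁷y, x⁸y, x⁹y, x²¹y, x²⁰y, x¹²y, x¹³y, x¹¹y, x¹⁰y, x¹⁴y, x¹⁵y, x¹⁶y, x¹⁷y, x¹⁸y, x¹⁹y}.
No further products give new elements, so |G| = 44.

Answer: 44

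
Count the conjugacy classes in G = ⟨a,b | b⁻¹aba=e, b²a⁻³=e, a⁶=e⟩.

The conjugacy classes (representative and size) are:
  [e] (size 1), [a] (size 2), [a²] (size 2), [a³] (size 1), [ab⁻¹] (size 3), [a²b⁻¹] (size 3).
Class equation: 1 + 2 + 2 + 1 + 3 + 3 = 12 = |G|. So G has 6 conjugacy classes.

Answer: 6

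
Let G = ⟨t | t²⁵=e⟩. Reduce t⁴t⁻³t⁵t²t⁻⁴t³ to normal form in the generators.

Multiply left to right, reducing at each step:
  (t⁴) · t⁻³ = t
  t · t⁵ = t⁶
  (t⁶) · t² = t⁸
  (t⁸) · t⁻⁴ = t⁴
  (t⁴) · t³ = t⁷

Answer: t⁷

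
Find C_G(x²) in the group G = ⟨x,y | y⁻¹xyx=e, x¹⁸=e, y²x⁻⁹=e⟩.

⟨x²⟩ ⊆ C_G(x²) since powers of x² commute with x²; so |C_G(x²)| ≥ |⟨x²⟩| = 9.
By orbit–stabilizer, |C_G(x²)| = |G| / |conj. class of x²| = 36 / 2 = 18.
The 18 elements commuting with x² are {e, x, x², x³, x⁴, x⁵, x⁶, x⁷, x⁸, x⁹, x¹⁰, x¹¹, x¹², x¹³, x¹⁴, x¹⁵, x¹⁶, x¹⁷}.

Answer: {e, x, x², x³, x⁴, x⁵, x⁶, x⁷, x⁸, x⁹, x¹⁰, x¹¹, x¹², x¹³, x¹⁴, x¹⁵, x¹⁶, x¹⁷}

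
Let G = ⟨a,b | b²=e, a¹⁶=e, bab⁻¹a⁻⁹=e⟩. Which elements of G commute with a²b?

⟨a²b⟩ ⊆ C_G(a²b) since powers of a²b commute with a²b; so |C_G(a²b)| ≥ |⟨a²b⟩| = 8.
By orbit–stabilizer, |C_G(a²b)| = |G| / |conj. class of a²b| = 32 / 2 = 16.
The 16 elements commuting with a²b are {e, a², a⁴, a⁶, a⁸, a¹⁰, a¹², a¹⁴, b, a¹⁰b, a²b, a¹²b, a⁴b, a¹⁴b, a⁶b, a⁸b}.

Answer: {e, a², a⁴, a⁶, a⁸, a¹⁰, a¹², a¹⁴, b, a¹⁰b, a²b, a¹²b, a⁴b, a¹⁴b, a⁶b, a⁸b}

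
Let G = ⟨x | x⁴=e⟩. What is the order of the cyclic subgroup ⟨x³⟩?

|⟨x³⟩| equals the order of x³. Compute successive powers until reaching e:
  (x³)¹ = x³, (x³)² = x², (x³)³ = x, (x³)⁴ = e.
The smallest positive k with (x³)ᵏ = e is 4, so |⟨x³⟩| = 4.

Answer: 4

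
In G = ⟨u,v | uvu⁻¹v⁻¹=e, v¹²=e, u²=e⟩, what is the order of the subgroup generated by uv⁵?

|⟨uv⁵⟩| equals the order of uv⁵. Compute successive powers until reaching e:
  (uv⁵)¹ = uv⁵, (uv⁵)² = v¹⁰, (uv⁵)³ = uv³, (uv⁵)⁴ = v⁸, (uv⁵)⁵ = uv, (uv⁵)⁶ = v⁶, (uv⁵)⁷ = uv¹¹, (uv⁵)⁸ = v⁴, (uv⁵)⁹ = uv⁹, (uv⁵)¹⁰ = v², (uv⁵)¹¹ = uv⁷, (uv⁵)¹² = e.
The smallest positive k with (uv⁵)ᵏ = e is 12, so |⟨uv⁵⟩| = 12.

Answer: 12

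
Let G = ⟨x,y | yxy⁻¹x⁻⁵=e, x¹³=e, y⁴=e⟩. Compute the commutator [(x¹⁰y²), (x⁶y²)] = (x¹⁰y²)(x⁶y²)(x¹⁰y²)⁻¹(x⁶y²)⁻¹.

[(x¹⁰y²), (x⁶y²)] = (x¹⁰y²)·(x⁶y²)·(x¹⁰y²)⁻¹·(x⁶y²)⁻¹.
  (x¹⁰y²) · (x⁶y²) = x⁴
  (x⁴) · (x¹⁰y²) = xy²
  (xy²) · (x⁶y²) = x⁸

Answer: x⁸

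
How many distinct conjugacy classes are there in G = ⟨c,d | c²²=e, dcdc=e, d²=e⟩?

The conjugacy classes (representative and size) are:
  [e] (size 1), [c] (size 2), [c²] (size 2), [c¹⁹] (size 2), [c⁴] (size 2), [c⁵] (size 2), [c⁶] (size 2), [c⁷] (size 2), [c⁸] (size 2), [c¹³] (size 2), [c¹⁰] (size 2), [c¹¹] (size 1), [c⁶d] (size 11), [cd] (size 11).
Class equation: 1 + 2 + 2 + 2 + 2 + 2 + 2 + 2 + 2 + 2 + 2 + 1 + 11 + 11 = 44 = |G|. So G has 14 conjugacy classes.

Answer: 14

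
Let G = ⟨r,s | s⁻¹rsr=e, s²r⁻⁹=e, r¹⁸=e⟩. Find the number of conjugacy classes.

The conjugacy classes (representative and size) are:
  [e] (size 1), [r¹⁷] (size 2), [r¹⁶] (size 2), [r³] (size 2), [r¹⁴] (size 2), [r¹³] (size 2), [r¹²] (size 2), [r¹¹] (size 2), [r¹⁰] (size 2), [r⁹] (size 1), [r⁸s] (size 9), [rs] (size 9).
Class equation: 1 + 2 + 2 + 2 + 2 + 2 + 2 + 2 + 2 + 1 + 9 + 9 = 36 = |G|. So G has 12 conjugacy classes.

Answer: 12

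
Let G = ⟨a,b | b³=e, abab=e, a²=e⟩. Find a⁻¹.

The order of a is 2 (smallest k with aᵏ = e), so a⁻¹ = a¹ = a.
Check: a · a → a · a = e, giving e as required.

Answer: a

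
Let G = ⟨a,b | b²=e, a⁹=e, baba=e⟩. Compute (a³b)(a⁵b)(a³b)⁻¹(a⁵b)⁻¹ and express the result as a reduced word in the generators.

[(a³b), (a⁵b)] = (a³b)·(a⁵b)·(a³b)⁻¹·(a⁵b)⁻¹.
  (a³b) · (a⁵b) = a⁷
  (a⁷) · (a³b) = ab
  (ab) · (a⁵b) = a⁵

Answer: a⁵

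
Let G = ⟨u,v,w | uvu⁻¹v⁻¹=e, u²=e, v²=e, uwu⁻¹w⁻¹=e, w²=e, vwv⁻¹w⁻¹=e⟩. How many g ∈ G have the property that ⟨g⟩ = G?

⟨g⟩ = G would require ord(g) = |G| = 8, but the maximum element order in G is 2 < 8. So G is not cyclic and no single element generates it: the count is 0.

Answer: 0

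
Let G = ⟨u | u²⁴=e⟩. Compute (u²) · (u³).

Compute (u²) · (u³) by multiplying left to right and reducing via the relations at each step:
  (u²) · u³ = u⁵

Answer: u⁵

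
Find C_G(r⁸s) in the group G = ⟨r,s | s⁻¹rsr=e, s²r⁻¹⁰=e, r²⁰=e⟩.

⟨r⁸s⟩ ⊆ C_G(r⁸s) since powers of r⁸s commute with r⁸s; so |C_G(r⁸s)| ≥ |⟨r⁸s⟩| = 4.
By orbit–stabilizer, |C_G(r⁸s)| = |G| / |conj. class of r⁸s| = 40 / 10 = 4.
The 4 elements commuting with r⁸s are {e, r¹⁰, r⁸s, r⁸s⁻¹}.

Answer: {e, r¹⁰, r⁸s, r⁸s⁻¹}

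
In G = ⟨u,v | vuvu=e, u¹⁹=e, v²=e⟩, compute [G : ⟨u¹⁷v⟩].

First find ord(u¹⁷v) by computing successive powers:
  (u¹⁷v)¹ = u¹⁷v, (u¹⁷v)² = e.
So |⟨u¹⁷v⟩| = ord(u¹⁷v) = 2. With |G| = 38, by Lagrange [G : ⟨u¹⁷v⟩] = 38/2 = 19.

Answer: 19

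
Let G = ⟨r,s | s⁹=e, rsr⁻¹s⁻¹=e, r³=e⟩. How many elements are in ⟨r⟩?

|⟨r⟩| equals the order of r. Compute successive powers until reaching e:
  r¹ = r, r² = r², r³ = e.
The smallest positive k with rᵏ = e is 3, so |⟨r⟩| = 3.

Answer: 3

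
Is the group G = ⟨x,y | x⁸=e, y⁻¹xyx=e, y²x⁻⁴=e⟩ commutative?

x·y = xy but y·x = x³y⁻¹, so x·y ≠ y·x and G is not abelian.

Answer: No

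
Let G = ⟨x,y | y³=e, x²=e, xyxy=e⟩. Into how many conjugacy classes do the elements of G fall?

The conjugacy classes (representative and size) are:
  [e] (size 1), [xy²] (size 3), [y²] (size 2).
Class equation: 1 + 3 + 2 = 6 = |G|. So G has 3 conjugacy classes.

Answer: 3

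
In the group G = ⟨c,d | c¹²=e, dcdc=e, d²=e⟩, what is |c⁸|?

Compute successive powers until reaching e:
  (c⁸)¹ = c⁸, (c⁸)² = c⁴, (c⁸)³ = e.
The smallest positive k with (c⁸)ᵏ = e is 3.

Answer: 3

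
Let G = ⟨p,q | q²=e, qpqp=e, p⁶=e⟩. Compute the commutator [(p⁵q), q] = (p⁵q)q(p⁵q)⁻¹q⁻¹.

[(p⁵q), q] = (p⁵q)·q·(p⁵q)⁻¹·q⁻¹.
  (p⁵q) · q = p⁵
  (p⁵) · (p⁵q) = p⁴q
  (p⁴q) · q = p⁴

Answer: p⁴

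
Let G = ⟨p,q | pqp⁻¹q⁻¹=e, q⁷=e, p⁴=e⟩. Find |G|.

Enumerate words in the generators, reducing via the relations: the distinct elements are
  {e, p, q, pq, p², p³, q², q³, q⁴, q⁵, q⁶, pq², pq³, pq⁴, pq⁵, pq⁶, p²q, p³q, p²q², p²q³, p²q⁴, p²q⁵, p²q⁶, p³q², p³q³, p³q⁴, p³q⁵, p³q⁶}.
No further products give new elements, so |G| = 28.

Answer: 28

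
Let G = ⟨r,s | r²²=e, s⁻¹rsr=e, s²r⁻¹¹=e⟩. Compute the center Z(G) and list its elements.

An element z ∈ Z(G) iff z commutes with every generator.
For example r¹¹ is central: (r¹¹)·r = r¹² = r·(r¹¹); (r¹¹)·s = s⁻¹ = s·(r¹¹).
Whereas r ∉ Z(G) since r·s = rs ≠ r¹⁰s⁻¹ = s·r.
Checking each of the 44 elements this way gives Z(G) = {e, r¹¹}, of order 2.

Answer: {e, r¹¹}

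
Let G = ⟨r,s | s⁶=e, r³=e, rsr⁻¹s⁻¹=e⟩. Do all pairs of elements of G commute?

Each pair of generators commutes: r·s = rs = s·r. Since the generators pairwise commute, every element of G commutes with every other, so G is abelian.

Answer: Yes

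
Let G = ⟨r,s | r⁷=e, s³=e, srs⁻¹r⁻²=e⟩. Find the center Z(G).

An element z ∈ Z(G) iff z commutes with every generator.
For example e is central: e·r = r = r·e; e·s = s = s·e.
Whereas r ∉ Z(G) since r·s = rs ≠ r²s = s·r.
Checking each of the 21 elements this way gives Z(G) = {e}, of order 1.

Answer: {e}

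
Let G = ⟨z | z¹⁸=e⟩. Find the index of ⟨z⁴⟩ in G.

First find ord(z⁴) by computing successive powers:
  (z⁴)¹ = z⁴, (z⁴)² = z⁸, (z⁴)³ = z¹², (z⁴)⁴ = z¹⁶, (z⁴)⁵ = z², (z⁴)⁶ = z⁶, (z⁴)⁷ = z¹⁰, (z⁴)⁸ = z¹⁴, (z⁴)⁹ = e.
So |⟨z⁴⟩| = ord(z⁴) = 9. With |G| = 18, by Lagrange [G : ⟨z⁴⟩] = 18/9 = 2.

Answer: 2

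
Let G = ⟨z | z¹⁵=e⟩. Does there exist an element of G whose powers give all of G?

|G| = 15. The element z has order 15 (its powers give 15 distinct elements), so ⟨z⟩ = G and G is cyclic.

Answer: Yes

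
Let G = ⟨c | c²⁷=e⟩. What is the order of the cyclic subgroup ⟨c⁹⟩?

|⟨c⁹⟩| equals the order of c⁹. Compute successive powers until reaching e:
  (c⁹)¹ = c⁹, (c⁹)² = c¹⁸, (c⁹)³ = e.
The smallest positive k with (c⁹)ᵏ = e is 3, so |⟨c⁹⟩| = 3.

Answer: 3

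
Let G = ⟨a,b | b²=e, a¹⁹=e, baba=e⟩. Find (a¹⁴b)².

Compute successive powers of (a¹⁴b), reducing at each step:
  (a¹⁴b)²: (a¹⁴b) · a¹⁴ = b;   b · b = e

Answer: e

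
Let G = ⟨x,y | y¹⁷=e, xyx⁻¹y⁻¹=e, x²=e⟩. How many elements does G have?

Enumerate words in the generators, reducing via the relations: the distinct elements are
  {e, x, y, xy, y², y³, y⁴, y⁵, y⁶, y⁷, y⁸, y⁹, xy², xy³, xy⁴, xy⁵, xy⁶, xy⁷, xy⁸, xy⁹, y¹², y¹³, y¹¹, y¹⁰, y¹⁴, y¹⁵, y¹⁶, xy¹², xy¹³, xy¹¹, xy¹⁰, xy¹⁴, xy¹⁵, xy¹⁶}.
No further products give new elements, so |G| = 34.

Answer: 34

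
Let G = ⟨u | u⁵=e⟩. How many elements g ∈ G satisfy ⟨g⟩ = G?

G is cyclic of order 5. An element generates G iff its order is 5, and a cyclic group of order 5 has exactly φ(5) = 4 such elements.

Answer: 4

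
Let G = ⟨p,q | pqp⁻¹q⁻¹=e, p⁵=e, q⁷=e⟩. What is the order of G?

Enumerate words in the generators, reducing via the relations: the distinct elements are
  {e, p, q, pq, p², p³, p⁴, q², q³, q⁴, q⁵, q⁶, pq², pq³, pq⁴, pq⁵, pq⁶, p²q, p³q, p⁴q, p²q², p²q³, p²q⁴, p²q⁵, p²q⁶, p³q², p³q³, p³q⁴, p³q⁵, p³q⁶, p⁴q², p⁴q³, p⁴q⁴, p⁴q⁵, p⁴q⁶}.
No further products give new elements, so |G| = 35.

Answer: 35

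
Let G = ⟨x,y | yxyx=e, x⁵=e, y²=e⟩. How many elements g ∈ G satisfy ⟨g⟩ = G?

⟨g⟩ = G would require ord(g) = |G| = 10, but the maximum element order in G is 5 < 10. So G is not cyclic and no single element generates it: the count is 0.

Answer: 0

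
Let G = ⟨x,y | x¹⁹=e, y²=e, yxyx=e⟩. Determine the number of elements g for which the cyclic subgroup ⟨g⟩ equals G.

⟨g⟩ = G would require ord(g) = |G| = 38, but the maximum element order in G is 19 < 38. So G is not cyclic and no single element generates it: the count is 0.

Answer: 0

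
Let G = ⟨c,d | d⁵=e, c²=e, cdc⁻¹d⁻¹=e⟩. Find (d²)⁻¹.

The order of (d²) is 5 (smallest k with (d²)ᵏ = e), so (d²)⁻¹ = (d²)⁴ = d³.
Check: (d²) · (d³) → (d²) · d³ = e, giving e as required.

Answer: d³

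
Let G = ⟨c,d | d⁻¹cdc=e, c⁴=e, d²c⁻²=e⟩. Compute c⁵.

Compute successive powers of c, reducing at each step:
  c²: c · c = c²
  c³: (c²) · c = c³
  c⁴: (c³) · c = e
  c⁵: e · c = c

Answer: c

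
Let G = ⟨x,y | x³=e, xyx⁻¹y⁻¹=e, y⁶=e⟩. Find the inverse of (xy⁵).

The order of (xy⁵) is 6 (smallest k with (xy⁵)ᵏ = e), so (xy⁵)⁻¹ = (xy⁵)⁵ = x²y.
Check: (xy⁵) · (x²y) → (xy⁵) · x² = y⁵;   (y⁵) · y = e, giving e as required.

Answer: x²y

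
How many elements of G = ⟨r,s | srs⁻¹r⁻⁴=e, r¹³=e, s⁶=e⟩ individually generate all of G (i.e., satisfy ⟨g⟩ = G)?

⟨g⟩ = G would require ord(g) = |G| = 78, but the maximum element order in G is 13 < 78. So G is not cyclic and no single element generates it: the count is 0.

Answer: 0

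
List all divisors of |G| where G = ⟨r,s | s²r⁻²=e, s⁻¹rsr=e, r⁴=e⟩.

|G| = 8 = 2³. By Lagrange's theorem the order of any subgroup divides 8; the divisors of 8 are 1, 2, 4, 8.

Answer: 1, 2, 4, 8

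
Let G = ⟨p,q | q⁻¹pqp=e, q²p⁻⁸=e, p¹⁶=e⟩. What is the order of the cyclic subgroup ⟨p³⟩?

|⟨p³⟩| equals the order of p³. Compute successive powers until reaching e:
  (p³)¹ = p³, (p³)² = p⁶, (p³)³ = p⁹, (p³)⁴ = p¹², (p³)⁵ = p¹⁵, (p³)⁶ = p², (p³)⁷ = p⁵, (p³)⁸ = p⁸, (p³)⁹ = p¹¹, (p³)¹⁰ = p¹⁴, (p³)¹¹ = p, (p³)¹² = p⁴, (p³)¹³ = p⁷, (p³)¹⁴ = p¹⁰, (p³)¹⁵ = p¹³, (p³)¹⁶ = e.
The smallest positive k with (p³)ᵏ = e is 16, so |⟨p³⟩| = 16.

Answer: 16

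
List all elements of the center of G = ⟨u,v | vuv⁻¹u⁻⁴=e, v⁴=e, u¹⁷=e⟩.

An element z ∈ Z(G) iff z commutes with every generator.
For example e is central: e·u = u = u·e; e·v = v = v·e.
Whereas u ∉ Z(G) since u·v = uv ≠ u⁴v = v·u.
Checking each of the 68 elements this way gives Z(G) = {e}, of order 1.

Answer: {e}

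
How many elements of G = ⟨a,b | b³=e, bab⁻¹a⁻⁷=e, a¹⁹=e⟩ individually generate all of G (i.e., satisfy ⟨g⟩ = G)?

⟨g⟩ = G would require ord(g) = |G| = 57, but the maximum element order in G is 19 < 57. So G is not cyclic and no single element generates it: the count is 0.

Answer: 0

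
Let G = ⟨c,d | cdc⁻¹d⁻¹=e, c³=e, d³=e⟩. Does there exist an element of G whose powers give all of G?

|G| = 9, but the maximum element order in G is 3 < 9. No single element generates all of G, so G is not cyclic.

Answer: No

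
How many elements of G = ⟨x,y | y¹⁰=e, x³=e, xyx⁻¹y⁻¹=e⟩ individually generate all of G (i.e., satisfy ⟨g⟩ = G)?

G is cyclic of order 30. An element generates G iff its order is 30, and a cyclic group of order 30 has exactly φ(30) = 8 such elements.

Answer: 8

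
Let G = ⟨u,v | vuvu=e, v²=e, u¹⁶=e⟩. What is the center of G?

An element z ∈ Z(G) iff z commutes with every generator.
For example u⁸ is central: (u⁸)·u = u⁹ = u·(u⁸); (u⁸)·v = u⁸v = v·(u⁸).
Whereas u ∉ Z(G) since u·v = uv ≠ u¹⁵v = v·u.
Checking each of the 32 elements this way gives Z(G) = {e, u⁸}, of order 2.

Answer: {e, u⁸}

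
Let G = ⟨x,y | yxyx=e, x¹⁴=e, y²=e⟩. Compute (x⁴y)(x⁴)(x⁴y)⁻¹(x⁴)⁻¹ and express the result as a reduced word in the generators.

[(x⁴y), (x⁴)] = (x⁴y)·(x⁴)·(x⁴y)⁻¹·(x⁴)⁻¹.
  (x⁴y) · (x⁴) = y
  y · (x⁴y) = x¹⁰
  (x¹⁰) · (x¹⁰) = x⁶

Answer: x⁶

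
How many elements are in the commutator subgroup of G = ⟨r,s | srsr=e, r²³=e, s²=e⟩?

G' = [G, G] is generated by all commutators. The generator-pair commutators are: [r, s] = r².
The subgroup they normally generate is {e, r, r², r³, r⁴, r⁵, r⁶, r⁷, r⁸, r⁹, r¹⁰, r¹¹, r¹², r¹³, r¹⁴, r¹⁵, r¹⁶, r¹⁷, r¹⁸, r¹⁹, r²⁰, r²¹, r²²}, of order 23.
Check: |G/G'| = 46/23 = 2 is the order of the abelianisation.

Answer: 23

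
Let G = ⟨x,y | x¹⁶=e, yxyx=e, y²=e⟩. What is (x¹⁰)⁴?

Compute successive powers of (x¹⁰), reducing at each step:
  (x¹⁰)²: (x¹⁰) · x¹⁰ = x⁴
  (x¹⁰)³: (x⁴) · x¹⁰ = x¹⁴
  (x¹⁰)⁴: (x¹⁴) · x¹⁰ = x⁸

Answer: x⁸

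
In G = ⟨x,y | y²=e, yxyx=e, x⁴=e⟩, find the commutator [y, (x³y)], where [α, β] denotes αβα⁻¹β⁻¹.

[y, (x³y)] = y·(x³y)·y⁻¹·(x³y)⁻¹.
  y · (x³y) = x
  x · y = xy
  (xy) · (x³y) = x²

Answer: x²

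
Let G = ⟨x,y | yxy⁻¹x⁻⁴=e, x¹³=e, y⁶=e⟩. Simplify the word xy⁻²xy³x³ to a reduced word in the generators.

Multiply left to right, reducing at each step:
  x · y⁻² = xy⁴
  (xy⁴) · x = x¹⁰y⁴
  (x¹⁰y⁴) · y³ = x¹⁰y
  (x¹⁰y) · x³ = x⁹y

Answer: x⁹y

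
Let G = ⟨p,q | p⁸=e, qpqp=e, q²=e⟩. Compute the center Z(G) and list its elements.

An element z ∈ Z(G) iff z commutes with every generator.
For example p⁴ is central: (p⁴)·p = p⁵ = p·(p⁴); (p⁴)·q = p⁴q = q·(p⁴).
Whereas p ∉ Z(G) since p·q = pq ≠ p⁷q = q·p.
Checking each of the 16 elements this way gives Z(G) = {e, p⁴}, of order 2.

Answer: {e, p⁴}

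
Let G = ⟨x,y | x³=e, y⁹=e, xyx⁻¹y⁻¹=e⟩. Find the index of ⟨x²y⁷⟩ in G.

First find ord(x²y⁷) by computing successive powers:
  (x²y⁷)¹ = x²y⁷, (x²y⁷)² = xy⁵, (x²y⁷)³ = y³, (x²y⁷)⁴ = x²y, (x²y⁷)⁵ = xy⁸, (x²y⁷)⁶ = y⁶, (x²y⁷)⁷ = x²y⁴, (x²y⁷)⁸ = xy², (x²y⁷)⁹ = e.
So |⟨x²y⁷⟩| = ord(x²y⁷) = 9. With |G| = 27, by Lagrange [G : ⟨x²y⁷⟩] = 27/9 = 3.

Answer: 3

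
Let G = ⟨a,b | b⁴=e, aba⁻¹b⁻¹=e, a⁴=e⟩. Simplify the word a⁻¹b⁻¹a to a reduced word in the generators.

Multiply left to right, reducing at each step:
  (a³) · b⁻¹ = a³b³
  (a³b³) · a = b³

Answer: b³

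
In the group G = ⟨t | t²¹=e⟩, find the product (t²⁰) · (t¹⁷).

Compute (t²⁰) · (t¹⁷) by multiplying left to right and reducing via the relations at each step:
  (t²⁰) · t¹⁷ = t¹⁶

Answer: t¹⁶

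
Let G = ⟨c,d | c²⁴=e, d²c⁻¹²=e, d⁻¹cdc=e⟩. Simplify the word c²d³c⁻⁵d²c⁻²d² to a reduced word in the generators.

Multiply left to right, reducing at each step:
  (c²) · d³ = c²d⁻¹
  (c²d⁻¹) · c⁻⁵ = c⁷d⁻¹
  (c⁷d⁻¹) · d² = c⁷d
  (c⁷d) · c⁻² = c⁹d
  (c⁹d) · d² = c⁹d⁻¹

Answer: c⁹d⁻¹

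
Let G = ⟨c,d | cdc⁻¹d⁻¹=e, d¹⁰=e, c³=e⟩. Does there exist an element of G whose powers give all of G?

|G| = 30. The element cd has order 30 (its powers give 30 distinct elements), so ⟨cd⟩ = G and G is cyclic.

Answer: Yes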